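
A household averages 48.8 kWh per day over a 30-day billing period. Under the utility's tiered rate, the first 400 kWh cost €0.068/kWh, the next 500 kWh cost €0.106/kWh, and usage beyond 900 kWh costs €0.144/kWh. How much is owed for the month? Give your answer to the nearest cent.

€161.42

Usage = 48.8 kWh/day × 30 days = 1464 kWh
First 400 kWh × €0.068 = €27.20
Next 500 kWh × €0.106 = €53.00
Remaining 564 kWh × €0.144 = €81.22
Total = €161.42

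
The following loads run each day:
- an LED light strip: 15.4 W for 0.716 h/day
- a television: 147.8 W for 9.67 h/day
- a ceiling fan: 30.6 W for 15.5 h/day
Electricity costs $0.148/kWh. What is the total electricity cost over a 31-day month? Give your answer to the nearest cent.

LED light strip: 15.4 W × 0.716 h × 31 d = 342 Wh = 0.3418 kWh
television: 147.8 W × 9.67 h × 31 d = 44,306 Wh = 44.31 kWh
ceiling fan: 30.6 W × 15.5 h × 31 d = 14,703 Wh = 14.7 kWh
Total energy = 0.3418 + 44.31 + 14.7 = 59.35 kWh
Cost = 59.35 kWh × $0.148 = $8.78

$8.78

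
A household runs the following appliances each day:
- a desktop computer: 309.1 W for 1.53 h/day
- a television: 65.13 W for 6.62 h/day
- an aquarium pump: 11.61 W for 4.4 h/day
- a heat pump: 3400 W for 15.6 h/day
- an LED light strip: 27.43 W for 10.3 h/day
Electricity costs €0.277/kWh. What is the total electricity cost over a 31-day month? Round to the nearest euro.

desktop computer: 309.1 W × 1.53 h × 31 d = 14,661 Wh = 14.66 kWh
television: 65.13 W × 6.62 h × 31 d = 13,366 Wh = 13.37 kWh
aquarium pump: 11.61 W × 4.4 h × 31 d = 1,584 Wh = 1.584 kWh
heat pump: 3400 W × 15.6 h × 31 d = 1,644,240 Wh = 1,644 kWh
LED light strip: 27.43 W × 10.3 h × 31 d = 8,758 Wh = 8.758 kWh
Total energy = 14.66 + 13.37 + 1.584 + 1,644 + 8.758 = 1,683 kWh
Cost = 1,683 kWh × €0.277 = €466.08 ≈ €466

€466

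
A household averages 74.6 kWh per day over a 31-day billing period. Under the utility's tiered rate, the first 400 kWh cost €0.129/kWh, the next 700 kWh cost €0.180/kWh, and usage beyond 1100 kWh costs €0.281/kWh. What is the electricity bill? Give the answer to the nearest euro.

Usage = 74.6 kWh/day × 31 days = 2312.6 kWh
First 400 kWh × €0.129 = €51.60
Next 700 kWh × €0.180 = €126.00
Remaining 1212.6 kWh × €0.281 = €340.74
Total = €518.34 ≈ €518

€518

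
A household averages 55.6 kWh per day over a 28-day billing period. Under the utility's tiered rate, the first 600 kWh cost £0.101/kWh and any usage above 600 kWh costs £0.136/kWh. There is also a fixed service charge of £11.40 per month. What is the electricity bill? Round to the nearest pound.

Usage = 55.6 kWh/day × 28 days = 1556.8 kWh
First 600 kWh × £0.101 = £60.60
Remaining 956.8 kWh × £0.136 = £130.12
Energy charge = £190.72; + service £11.40 = £202.12 ≈ £202

£202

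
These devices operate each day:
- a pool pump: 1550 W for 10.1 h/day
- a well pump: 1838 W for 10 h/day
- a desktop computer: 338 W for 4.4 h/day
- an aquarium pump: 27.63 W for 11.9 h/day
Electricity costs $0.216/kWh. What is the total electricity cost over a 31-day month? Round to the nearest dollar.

pool pump: 1550 W × 10.1 h × 31 d = 485,305 Wh = 485.3 kWh
well pump: 1838 W × 10 h × 31 d = 569,780 Wh = 569.8 kWh
desktop computer: 338 W × 4.4 h × 31 d = 46,103 Wh = 46.1 kWh
aquarium pump: 27.63 W × 11.9 h × 31 d = 10,193 Wh = 10.19 kWh
Total energy = 485.3 + 569.8 + 46.1 + 10.19 = 1,111 kWh
Cost = 1,111 kWh × $0.216 = $240.06 ≈ $240

$240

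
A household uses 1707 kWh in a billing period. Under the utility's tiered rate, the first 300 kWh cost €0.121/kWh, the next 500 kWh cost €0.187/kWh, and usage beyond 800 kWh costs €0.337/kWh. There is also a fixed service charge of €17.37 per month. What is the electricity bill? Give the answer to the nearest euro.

First 300 kWh × €0.121 = €36.30
Next 500 kWh × €0.187 = €93.50
Remaining 907 kWh × €0.337 = €305.66
Energy charge = €435.46; + service €17.37 = €452.83 ≈ €453

€453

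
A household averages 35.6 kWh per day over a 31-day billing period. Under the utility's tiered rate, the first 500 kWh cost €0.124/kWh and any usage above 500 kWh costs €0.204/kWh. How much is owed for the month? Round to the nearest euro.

Usage = 35.6 kWh/day × 31 days = 1103.6 kWh
First 500 kWh × €0.124 = €62.00
Remaining 603.6 kWh × €0.204 = €123.13
Total = €185.13 ≈ €185

€185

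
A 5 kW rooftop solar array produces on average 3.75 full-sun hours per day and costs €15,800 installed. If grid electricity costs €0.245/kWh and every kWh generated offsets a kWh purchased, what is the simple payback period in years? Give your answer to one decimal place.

9.4 years

Daily generation = 5 kW × 3.75 h = 18.75 kWh
Annual generation = 18.75 × 365 = 6843.8 kWh
Annual savings = 6843.8 × €0.245 = €1,676.72
Payback = €15,800 / €1,676.72 = 9.42 years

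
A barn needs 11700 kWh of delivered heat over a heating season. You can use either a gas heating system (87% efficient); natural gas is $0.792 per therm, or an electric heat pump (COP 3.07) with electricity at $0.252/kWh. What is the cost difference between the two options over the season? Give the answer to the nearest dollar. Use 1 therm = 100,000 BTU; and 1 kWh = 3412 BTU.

Heat load = 11700 kWh × 3412 = 39,920,400 BTU
Gas: input = 39,920,400 / 0.87 = 45,885,517 BTU = 458.9 therm → 458.9 × $0.792 = $363.41
Heat pump: 39,920,400 BTU / 3412 = 11,700 kWh heat; / 3.07 = 3,811 kWh in → × $0.252 = $960.39
Difference = |$363.41 − $960.39| = $596.98 ≈ $597

$597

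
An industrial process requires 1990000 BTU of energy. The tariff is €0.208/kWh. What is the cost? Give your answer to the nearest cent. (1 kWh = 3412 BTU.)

€121.31

1990000 BTU × (0.00029308 kWh/BTU) = 583.2 kWh
Cost = 583.2 kWh × €0.208/kWh = €121.31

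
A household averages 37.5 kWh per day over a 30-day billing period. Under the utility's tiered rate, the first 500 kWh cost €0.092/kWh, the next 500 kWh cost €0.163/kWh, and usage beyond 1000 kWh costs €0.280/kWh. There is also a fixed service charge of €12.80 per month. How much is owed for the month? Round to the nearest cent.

€175.30

Usage = 37.5 kWh/day × 30 days = 1125 kWh
First 500 kWh × €0.092 = €46.00
Next 500 kWh × €0.163 = €81.50
Remaining 125 kWh × €0.280 = €35.00
Energy charge = €162.50; + service €12.80 = €175.30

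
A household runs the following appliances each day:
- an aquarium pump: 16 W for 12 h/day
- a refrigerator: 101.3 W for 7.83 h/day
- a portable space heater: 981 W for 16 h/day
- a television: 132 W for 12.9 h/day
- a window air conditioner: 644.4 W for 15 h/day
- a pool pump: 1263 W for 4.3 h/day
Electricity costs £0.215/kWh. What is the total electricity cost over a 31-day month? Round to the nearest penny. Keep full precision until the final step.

aquarium pump: 16 W × 12 h × 31 d = 5,952 Wh = 5.952 kWh
refrigerator: 101.3 W × 7.83 h × 31 d = 24,589 Wh = 24.59 kWh
portable space heater: 981 W × 16 h × 31 d = 486,576 Wh = 486.6 kWh
television: 132 W × 12.9 h × 31 d = 52,787 Wh = 52.79 kWh
window air conditioner: 644.4 W × 15 h × 31 d = 299,646 Wh = 299.6 kWh
pool pump: 1263 W × 4.3 h × 31 d = 168,358 Wh = 168.4 kWh
Total energy = 5.952 + 24.59 + 486.6 + 52.79 + 299.6 + 168.4 = 1,038 kWh
Cost = 1,038 kWh × £0.215 = £223.15

£223.15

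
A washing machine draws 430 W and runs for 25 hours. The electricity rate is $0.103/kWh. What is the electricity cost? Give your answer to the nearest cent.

$1.11

Energy = 430 W × 25 h = 10,750 Wh = 10.75 kWh
Cost = 10.75 kWh × $0.103/kWh = $1.11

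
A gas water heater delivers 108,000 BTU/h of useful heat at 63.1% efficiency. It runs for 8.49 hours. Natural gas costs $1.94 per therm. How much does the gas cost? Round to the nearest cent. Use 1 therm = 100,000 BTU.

Heat delivered = 108,000 BTU/h × 8.49 h = 916,920 BTU
Gas input = 916,920 / 0.631 = 1,453,122 BTU
= 1,453,122 / 100,000 = 14.53 therm
Cost = 14.53 × $1.94/therm = $28.19

$28.19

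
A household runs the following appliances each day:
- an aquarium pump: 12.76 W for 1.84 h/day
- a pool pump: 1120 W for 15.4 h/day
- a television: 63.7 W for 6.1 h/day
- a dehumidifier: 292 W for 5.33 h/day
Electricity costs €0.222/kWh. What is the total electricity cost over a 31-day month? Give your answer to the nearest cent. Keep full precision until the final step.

aquarium pump: 12.76 W × 1.84 h × 31 d = 728 Wh = 0.7278 kWh
pool pump: 1120 W × 15.4 h × 31 d = 534,688 Wh = 534.7 kWh
television: 63.7 W × 6.1 h × 31 d = 12,046 Wh = 12.05 kWh
dehumidifier: 292 W × 5.33 h × 31 d = 48,247 Wh = 48.25 kWh
Total energy = 0.7278 + 534.7 + 12.05 + 48.25 = 595.7 kWh
Cost = 595.7 kWh × €0.222 = €132.25

€132.25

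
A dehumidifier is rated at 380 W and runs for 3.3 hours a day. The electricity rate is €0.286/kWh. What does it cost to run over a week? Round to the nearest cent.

€2.51

Energy = 380 W × 3.3 h/day × 7 days = 8,778 Wh = 8.778 kWh
Cost = 8.778 kWh × €0.286/kWh = €2.51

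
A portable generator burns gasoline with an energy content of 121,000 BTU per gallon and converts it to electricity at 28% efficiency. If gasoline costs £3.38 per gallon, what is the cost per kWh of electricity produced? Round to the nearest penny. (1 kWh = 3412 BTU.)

£0.34

Electrical output per gallon = 121,000 BTU × 0.28 / 3412 BTU/kWh = 9.93 kWh
Cost per kWh = £3.38 / 9.93 kWh = £0.340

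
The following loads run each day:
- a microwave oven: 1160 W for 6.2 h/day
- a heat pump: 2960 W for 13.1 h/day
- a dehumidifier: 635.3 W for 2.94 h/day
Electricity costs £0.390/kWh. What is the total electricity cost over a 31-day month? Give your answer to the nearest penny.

£578.33

microwave oven: 1160 W × 6.2 h × 31 d = 222,952 Wh = 223 kWh
heat pump: 2960 W × 13.1 h × 31 d = 1,202,056 Wh = 1,202 kWh
dehumidifier: 635.3 W × 2.94 h × 31 d = 57,901 Wh = 57.9 kWh
Total energy = 223 + 1,202 + 57.9 = 1,483 kWh
Cost = 1,483 kWh × £0.390 = £578.33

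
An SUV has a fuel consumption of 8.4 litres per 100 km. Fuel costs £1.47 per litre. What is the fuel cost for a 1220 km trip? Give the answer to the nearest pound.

Fuel = 8.4 L/100 km × 1220 km / 100 = 102.5 L
Cost = 102.5 L × £1.47/L = £150.65 ≈ £151

£151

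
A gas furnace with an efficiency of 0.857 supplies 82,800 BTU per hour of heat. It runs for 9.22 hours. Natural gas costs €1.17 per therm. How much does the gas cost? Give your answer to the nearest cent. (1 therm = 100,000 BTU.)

Heat delivered = 82,800 BTU/h × 9.22 h = 763,416 BTU
Gas input = 763,416 / 0.857 = 890,800 BTU
= 890,800 / 100,000 = 8.908 therm
Cost = 8.908 × €1.17/therm = €10.42

€10.42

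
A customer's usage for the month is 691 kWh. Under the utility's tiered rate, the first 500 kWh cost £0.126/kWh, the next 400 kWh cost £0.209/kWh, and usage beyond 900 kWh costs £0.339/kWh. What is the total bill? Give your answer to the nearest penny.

First 500 kWh × £0.126 = £63.00
Next 191 kWh × £0.209 = £39.92
Remaining tier: 0 kWh (not reached)
Total = £102.92

£102.92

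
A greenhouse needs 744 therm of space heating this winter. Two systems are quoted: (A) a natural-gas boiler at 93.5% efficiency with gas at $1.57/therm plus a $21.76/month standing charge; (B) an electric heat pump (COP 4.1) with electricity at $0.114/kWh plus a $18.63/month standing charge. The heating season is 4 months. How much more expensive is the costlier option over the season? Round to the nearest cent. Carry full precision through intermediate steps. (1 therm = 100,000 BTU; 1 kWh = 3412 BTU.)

$655.51

Heat load = 744 therm × 100,000 = 74,400,000 BTU
Gas: input = 74,400,000 / 0.935 = 79,572,193 BTU = 795.7 therm → 795.7 × $1.57 = $1,249.28; + 4 × $21.76 standing = $1,336.32
Heat pump: 74,400,000 BTU / 3412 = 21,810 kWh heat; / 4.1 = 5,318 kWh in → × $0.114 = $606.30; + 4 × $18.63 standing = $680.82
Difference = |$1,336.32 − $680.82| = $655.51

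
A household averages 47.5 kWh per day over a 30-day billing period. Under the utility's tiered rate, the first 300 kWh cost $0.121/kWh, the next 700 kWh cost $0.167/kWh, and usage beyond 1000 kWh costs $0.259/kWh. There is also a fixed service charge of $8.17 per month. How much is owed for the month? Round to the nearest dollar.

$271

Usage = 47.5 kWh/day × 30 days = 1425 kWh
First 300 kWh × $0.121 = $36.30
Next 700 kWh × $0.167 = $116.90
Remaining 425 kWh × $0.259 = $110.08
Energy charge = $263.27; + service $8.17 = $271.44 ≈ $271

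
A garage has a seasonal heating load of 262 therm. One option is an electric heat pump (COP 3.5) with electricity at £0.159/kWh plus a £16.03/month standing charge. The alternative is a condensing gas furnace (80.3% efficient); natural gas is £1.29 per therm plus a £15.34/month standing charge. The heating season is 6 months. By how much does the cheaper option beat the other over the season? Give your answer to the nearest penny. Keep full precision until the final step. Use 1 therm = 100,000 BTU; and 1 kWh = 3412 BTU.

Heat load = 262 therm × 100,000 = 26,200,000 BTU
Gas: input = 26,200,000 / 0.803 = 32,627,646 BTU = 326.3 therm → 326.3 × £1.29 = £420.90; + 6 × £15.34 standing = £512.94
Heat pump: 26,200,000 BTU / 3412 = 7,679 kWh heat; / 3.5 = 2,194 kWh in → × £0.159 = £348.84; + 6 × £16.03 standing = £445.02
Difference = |£512.94 − £445.02| = £67.92

£67.92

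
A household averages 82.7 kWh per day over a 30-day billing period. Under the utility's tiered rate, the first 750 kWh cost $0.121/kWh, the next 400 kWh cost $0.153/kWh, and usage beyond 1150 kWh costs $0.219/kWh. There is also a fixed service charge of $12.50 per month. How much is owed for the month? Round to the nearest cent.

Usage = 82.7 kWh/day × 30 days = 2481 kWh
First 750 kWh × $0.121 = $90.75
Next 400 kWh × $0.153 = $61.20
Remaining 1331 kWh × $0.219 = $291.49
Energy charge = $443.44; + service $12.50 = $455.94

$455.94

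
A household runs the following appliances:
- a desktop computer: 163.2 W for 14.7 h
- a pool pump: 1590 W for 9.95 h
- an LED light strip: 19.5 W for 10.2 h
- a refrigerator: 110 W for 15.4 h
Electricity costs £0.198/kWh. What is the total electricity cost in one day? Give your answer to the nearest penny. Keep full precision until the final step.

£3.98

desktop computer: 163.2 W × 14.7 h = 2,399 Wh = 2.399 kWh
pool pump: 1590 W × 9.95 h = 15,820 Wh = 15.82 kWh
LED light strip: 19.5 W × 10.2 h = 199 Wh = 0.1989 kWh
refrigerator: 110 W × 15.4 h = 1,694 Wh = 1.694 kWh
Total energy = 2.399 + 15.82 + 0.1989 + 1.694 = 20.11 kWh
Cost = 20.11 kWh × £0.198 = £3.98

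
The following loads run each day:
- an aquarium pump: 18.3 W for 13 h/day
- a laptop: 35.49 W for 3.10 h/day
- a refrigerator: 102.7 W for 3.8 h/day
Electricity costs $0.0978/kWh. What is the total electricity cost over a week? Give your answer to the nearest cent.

$0.51

aquarium pump: 18.3 W × 13 h × 7 d = 1,665 Wh = 1.665 kWh
laptop: 35.49 W × 3.10 h × 7 d = 770 Wh = 0.7701 kWh
refrigerator: 102.7 W × 3.8 h × 7 d = 2,732 Wh = 2.732 kWh
Total energy = 1.665 + 0.7701 + 2.732 = 5.167 kWh
Cost = 5.167 kWh × $0.0978 = $0.51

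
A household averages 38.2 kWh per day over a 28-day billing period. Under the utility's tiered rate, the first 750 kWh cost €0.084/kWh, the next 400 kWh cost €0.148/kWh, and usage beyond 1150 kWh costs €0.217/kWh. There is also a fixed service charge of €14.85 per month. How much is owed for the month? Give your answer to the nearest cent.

€125.15

Usage = 38.2 kWh/day × 28 days = 1069.6 kWh
First 750 kWh × €0.084 = €63.00
Next 319.6 kWh × €0.148 = €47.30
Remaining tier: 0 kWh (not reached)
Energy charge = €110.30; + service €14.85 = €125.15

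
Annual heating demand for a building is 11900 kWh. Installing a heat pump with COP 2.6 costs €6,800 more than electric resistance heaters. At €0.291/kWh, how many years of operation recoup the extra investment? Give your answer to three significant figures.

Resistance: 11900 kWh × €0.291 = €3,462.90/yr
Heat pump: 11900 / 2.6 = 4577 kWh in → × €0.291 = €1,331.88/yr
Annual savings = €2,131.02
Payback = €6,800 / €2,131.02 = 3.19 years

3.19 years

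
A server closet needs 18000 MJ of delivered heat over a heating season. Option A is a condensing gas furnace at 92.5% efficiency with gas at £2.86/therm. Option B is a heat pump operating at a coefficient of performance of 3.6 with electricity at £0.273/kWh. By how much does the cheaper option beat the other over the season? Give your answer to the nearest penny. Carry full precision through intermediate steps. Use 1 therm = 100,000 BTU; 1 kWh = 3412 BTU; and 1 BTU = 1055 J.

Heat load = 18000 MJ = 18,000,000,000 J / 1055 = 17,061,611 BTU
Gas: input = 17,061,611 / 0.925 = 18,444,985 BTU = 184.4 therm → 184.4 × £2.86 = £527.53
Heat pump: 17,061,611 BTU / 3412 = 5,000 kWh heat; / 3.6 = 1,389 kWh in → × £0.273 = £379.20
Difference = |£527.53 − £379.20| = £148.32

£148.32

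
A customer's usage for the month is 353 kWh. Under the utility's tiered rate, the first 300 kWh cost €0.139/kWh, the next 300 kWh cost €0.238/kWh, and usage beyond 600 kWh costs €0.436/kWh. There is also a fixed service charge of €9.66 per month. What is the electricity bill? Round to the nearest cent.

€63.97

First 300 kWh × €0.139 = €41.70
Next 53 kWh × €0.238 = €12.61
Remaining tier: 0 kWh (not reached)
Energy charge = €54.31; + service €9.66 = €63.97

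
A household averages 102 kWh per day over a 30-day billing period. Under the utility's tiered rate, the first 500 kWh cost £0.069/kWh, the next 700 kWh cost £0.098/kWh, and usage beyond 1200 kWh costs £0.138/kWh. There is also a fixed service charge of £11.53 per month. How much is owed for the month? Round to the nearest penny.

Usage = 102 kWh/day × 30 days = 3060 kWh
First 500 kWh × £0.069 = £34.50
Next 700 kWh × £0.098 = £68.60
Remaining 1860 kWh × £0.138 = £256.68
Energy charge = £359.78; + service £11.53 = £371.31

£371.31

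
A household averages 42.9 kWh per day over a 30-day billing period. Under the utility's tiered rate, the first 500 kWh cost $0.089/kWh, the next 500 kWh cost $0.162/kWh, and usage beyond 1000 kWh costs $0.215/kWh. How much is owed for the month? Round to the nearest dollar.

$187

Usage = 42.9 kWh/day × 30 days = 1287 kWh
First 500 kWh × $0.089 = $44.50
Next 500 kWh × $0.162 = $81.00
Remaining 287 kWh × $0.215 = $61.70
Total = $187.20 ≈ $187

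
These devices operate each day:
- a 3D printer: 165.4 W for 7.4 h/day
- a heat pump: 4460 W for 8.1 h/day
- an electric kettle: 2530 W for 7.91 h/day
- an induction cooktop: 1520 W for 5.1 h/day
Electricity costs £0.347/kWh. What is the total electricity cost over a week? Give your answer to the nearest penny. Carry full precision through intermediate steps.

£158.16

3D printer: 165.4 W × 7.4 h × 7 d = 8,568 Wh = 8.568 kWh
heat pump: 4460 W × 8.1 h × 7 d = 252,882 Wh = 252.9 kWh
electric kettle: 2530 W × 7.91 h × 7 d = 140,086 Wh = 140.1 kWh
induction cooktop: 1520 W × 5.1 h × 7 d = 54,264 Wh = 54.26 kWh
Total energy = 8.568 + 252.9 + 140.1 + 54.26 = 455.8 kWh
Cost = 455.8 kWh × £0.347 = £158.16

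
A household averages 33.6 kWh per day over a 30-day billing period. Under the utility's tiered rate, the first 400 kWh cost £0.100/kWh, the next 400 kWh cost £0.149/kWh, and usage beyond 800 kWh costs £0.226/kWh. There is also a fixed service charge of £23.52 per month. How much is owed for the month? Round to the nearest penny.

£170.13

Usage = 33.6 kWh/day × 30 days = 1008 kWh
First 400 kWh × £0.100 = £40.00
Next 400 kWh × £0.149 = £59.60
Remaining 208 kWh × £0.226 = £47.01
Energy charge = £146.61; + service £23.52 = £170.13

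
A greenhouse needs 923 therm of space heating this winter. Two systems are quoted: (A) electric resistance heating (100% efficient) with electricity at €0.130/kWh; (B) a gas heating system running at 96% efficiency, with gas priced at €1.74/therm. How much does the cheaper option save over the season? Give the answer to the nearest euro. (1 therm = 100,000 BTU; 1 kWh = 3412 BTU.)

Heat load = 923 therm × 100,000 = 92,300,000 BTU
Gas: input = 92,300,000 / 0.96 = 96,145,833 BTU = 961.5 therm → 961.5 × €1.74 = €1,672.94
Electric: 92,300,000 BTU / 3412 = 27,050 kWh → × €0.130 = €3,516.71
Difference = |€1,672.94 − €3,516.71| = €1,843.77 ≈ €1844

€1844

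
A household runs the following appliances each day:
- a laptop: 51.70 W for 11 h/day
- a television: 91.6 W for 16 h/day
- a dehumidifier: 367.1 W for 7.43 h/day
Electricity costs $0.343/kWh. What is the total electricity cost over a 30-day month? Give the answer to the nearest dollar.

$49

laptop: 51.70 W × 11 h × 30 d = 17,061 Wh = 17.06 kWh
television: 91.6 W × 16 h × 30 d = 43,968 Wh = 43.97 kWh
dehumidifier: 367.1 W × 7.43 h × 30 d = 81,827 Wh = 81.83 kWh
Total energy = 17.06 + 43.97 + 81.83 = 142.9 kWh
Cost = 142.9 kWh × $0.343 = $49.00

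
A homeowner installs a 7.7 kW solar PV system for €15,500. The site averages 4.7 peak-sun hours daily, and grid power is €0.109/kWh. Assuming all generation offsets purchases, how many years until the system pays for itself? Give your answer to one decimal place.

Daily generation = 7.7 kW × 4.7 h = 36.19 kWh
Annual generation = 36.19 × 365 = 13209 kWh
Annual savings = 13209 × €0.109 = €1,439.82
Payback = €15,500 / €1,439.82 = 10.8 years

10.8 years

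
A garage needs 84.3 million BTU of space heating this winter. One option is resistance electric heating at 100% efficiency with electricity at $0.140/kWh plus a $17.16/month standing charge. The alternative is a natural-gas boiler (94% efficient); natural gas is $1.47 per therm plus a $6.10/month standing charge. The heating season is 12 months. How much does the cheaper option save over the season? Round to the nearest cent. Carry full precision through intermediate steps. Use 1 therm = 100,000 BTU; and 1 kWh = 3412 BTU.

$2273.38

Heat load = 84.3 × 10⁶ BTU = 84,300,000 BTU
Gas: input = 84,300,000 / 0.94 = 89,680,851 BTU = 896.8 therm → 896.8 × $1.47 = $1,318.31; + 12 × $6.10 standing = $1,391.51
Electric: 84,300,000 BTU / 3412 = 24,710 kWh → × $0.140 = $3,458.97; + 12 × $17.16 standing = $3,664.89
Difference = |$1,391.51 − $3,664.89| = $2,273.38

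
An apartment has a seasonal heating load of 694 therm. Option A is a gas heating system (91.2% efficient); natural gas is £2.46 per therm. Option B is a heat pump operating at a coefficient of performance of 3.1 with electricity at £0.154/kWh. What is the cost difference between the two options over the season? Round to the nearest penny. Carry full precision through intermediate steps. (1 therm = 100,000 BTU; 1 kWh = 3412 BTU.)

Heat load = 694 therm × 100,000 = 69,400,000 BTU
Gas: input = 69,400,000 / 0.912 = 76,096,491 BTU = 761 therm → 761 × £2.46 = £1,871.97
Heat pump: 69,400,000 BTU / 3412 = 20,340 kWh heat; / 3.1 = 6,561 kWh in → × £0.154 = £1,010.44
Difference = |£1,871.97 − £1,010.44| = £861.54

£861.54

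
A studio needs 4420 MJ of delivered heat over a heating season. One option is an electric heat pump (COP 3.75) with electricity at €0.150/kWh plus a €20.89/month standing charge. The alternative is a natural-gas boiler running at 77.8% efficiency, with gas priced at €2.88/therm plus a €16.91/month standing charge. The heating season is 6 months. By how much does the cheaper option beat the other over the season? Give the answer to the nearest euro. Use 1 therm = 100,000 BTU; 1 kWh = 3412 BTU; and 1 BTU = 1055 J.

Heat load = 4420 MJ = 4,420,000,000 J / 1055 = 4,189,573 BTU
Gas: input = 4,189,573 / 0.778 = 5,385,056 BTU = 53.85 therm → 53.85 × €2.88 = €155.09; + 6 × €16.91 standing = €256.55
Heat pump: 4,189,573 BTU / 3412 = 1,228 kWh heat; / 3.75 = 327.4 kWh in → × €0.150 = €49.12; + 6 × €20.89 standing = €174.46
Difference = |€256.55 − €174.46| = €82.09 ≈ €82

€82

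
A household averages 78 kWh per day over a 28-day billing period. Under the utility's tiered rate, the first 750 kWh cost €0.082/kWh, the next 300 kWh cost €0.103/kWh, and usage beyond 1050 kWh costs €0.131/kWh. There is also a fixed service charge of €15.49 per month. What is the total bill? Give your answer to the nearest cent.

Usage = 78 kWh/day × 28 days = 2184 kWh
First 750 kWh × €0.082 = €61.50
Next 300 kWh × €0.103 = €30.90
Remaining 1134 kWh × €0.131 = €148.55
Energy charge = €240.95; + service €15.49 = €256.44

€256.44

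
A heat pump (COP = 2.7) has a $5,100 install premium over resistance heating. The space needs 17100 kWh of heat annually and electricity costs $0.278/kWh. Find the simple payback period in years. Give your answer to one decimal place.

1.7 years

Resistance: 17100 kWh × $0.278 = $4,753.80/yr
Heat pump: 17100 / 2.7 = 6333 kWh in → × $0.278 = $1,760.67/yr
Annual savings = $2,993.13
Payback = $5,100 / $2,993.13 = 1.7 years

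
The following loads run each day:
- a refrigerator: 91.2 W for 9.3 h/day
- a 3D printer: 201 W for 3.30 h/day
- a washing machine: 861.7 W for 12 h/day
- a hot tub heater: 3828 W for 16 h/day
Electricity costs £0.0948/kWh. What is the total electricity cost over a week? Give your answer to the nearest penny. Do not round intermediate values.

£48.51

refrigerator: 91.2 W × 9.3 h × 7 d = 5,937 Wh = 5.937 kWh
3D printer: 201 W × 3.30 h × 7 d = 4,643 Wh = 4.643 kWh
washing machine: 861.7 W × 12 h × 7 d = 72,383 Wh = 72.38 kWh
hot tub heater: 3828 W × 16 h × 7 d = 428,736 Wh = 428.7 kWh
Total energy = 5.937 + 4.643 + 72.38 + 428.7 = 511.7 kWh
Cost = 511.7 kWh × £0.0948 = £48.51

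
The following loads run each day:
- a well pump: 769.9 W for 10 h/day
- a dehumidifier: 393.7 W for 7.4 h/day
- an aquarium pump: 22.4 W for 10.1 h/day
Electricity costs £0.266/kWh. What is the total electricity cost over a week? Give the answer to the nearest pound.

£20

well pump: 769.9 W × 10 h × 7 d = 53,893 Wh = 53.89 kWh
dehumidifier: 393.7 W × 7.4 h × 7 d = 20,394 Wh = 20.39 kWh
aquarium pump: 22.4 W × 10.1 h × 7 d = 1,584 Wh = 1.584 kWh
Total energy = 53.89 + 20.39 + 1.584 = 75.87 kWh
Cost = 75.87 kWh × £0.266 = £20.18 ≈ £20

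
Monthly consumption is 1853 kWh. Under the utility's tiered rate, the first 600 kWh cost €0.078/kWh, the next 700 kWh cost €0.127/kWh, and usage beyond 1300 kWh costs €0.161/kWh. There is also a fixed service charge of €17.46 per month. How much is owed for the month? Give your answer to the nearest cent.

First 600 kWh × €0.078 = €46.80
Next 700 kWh × €0.127 = €88.90
Remaining 553 kWh × €0.161 = €89.03
Energy charge = €224.73; + service €17.46 = €242.19

€242.19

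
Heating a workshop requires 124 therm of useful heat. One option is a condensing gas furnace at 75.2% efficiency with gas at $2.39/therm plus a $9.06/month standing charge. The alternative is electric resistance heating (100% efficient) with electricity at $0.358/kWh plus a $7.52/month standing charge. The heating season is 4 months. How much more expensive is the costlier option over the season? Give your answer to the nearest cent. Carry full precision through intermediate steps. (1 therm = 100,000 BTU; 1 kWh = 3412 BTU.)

$900.80

Heat load = 124 therm × 100,000 = 12,400,000 BTU
Gas: input = 12,400,000 / 0.752 = 16,489,362 BTU = 164.9 therm → 164.9 × $2.39 = $394.10; + 4 × $9.06 standing = $430.34
Electric: 12,400,000 BTU / 3412 = 3,634 kWh → × $0.358 = $1,301.06; + 4 × $7.52 standing = $1,331.14
Difference = |$430.34 − $1,331.14| = $900.80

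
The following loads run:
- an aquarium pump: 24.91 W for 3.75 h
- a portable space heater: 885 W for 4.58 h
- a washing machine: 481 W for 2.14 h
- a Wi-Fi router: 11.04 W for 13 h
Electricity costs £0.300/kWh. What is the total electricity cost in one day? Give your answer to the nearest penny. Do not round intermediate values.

£1.60

aquarium pump: 24.91 W × 3.75 h = 93 Wh = 0.09341 kWh
portable space heater: 885 W × 4.58 h = 4,053 Wh = 4.053 kWh
washing machine: 481 W × 2.14 h = 1,029 Wh = 1.029 kWh
Wi-Fi router: 11.04 W × 13 h = 144 Wh = 0.1435 kWh
Total energy = 0.09341 + 4.053 + 1.029 + 0.1435 = 5.32 kWh
Cost = 5.32 kWh × £0.300 = £1.60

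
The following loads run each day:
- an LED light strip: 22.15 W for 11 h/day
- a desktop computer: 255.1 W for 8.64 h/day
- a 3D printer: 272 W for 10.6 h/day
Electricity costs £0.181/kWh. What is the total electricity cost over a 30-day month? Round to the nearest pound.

LED light strip: 22.15 W × 11 h × 30 d = 7,309 Wh = 7.309 kWh
desktop computer: 255.1 W × 8.64 h × 30 d = 66,122 Wh = 66.12 kWh
3D printer: 272 W × 10.6 h × 30 d = 86,496 Wh = 86.5 kWh
Total energy = 7.309 + 66.12 + 86.5 = 159.9 kWh
Cost = 159.9 kWh × £0.181 = £28.95 ≈ £29

£29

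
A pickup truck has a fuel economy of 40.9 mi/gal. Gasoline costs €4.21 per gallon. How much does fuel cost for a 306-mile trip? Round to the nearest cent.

€31.50

Fuel = 306 mi / 40.9 mpg = 7.482 gal
Cost = 7.482 gal × €4.21/gal = €31.50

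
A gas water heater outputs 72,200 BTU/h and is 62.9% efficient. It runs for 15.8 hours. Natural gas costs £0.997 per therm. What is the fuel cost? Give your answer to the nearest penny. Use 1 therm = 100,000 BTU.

£18.08

Heat delivered = 72,200 BTU/h × 15.8 h = 1,140,760 BTU
Gas input = 1,140,760 / 0.629 = 1,813,609 BTU
= 1,813,609 / 100,000 = 18.14 therm
Cost = 18.14 × £0.997/therm = £18.08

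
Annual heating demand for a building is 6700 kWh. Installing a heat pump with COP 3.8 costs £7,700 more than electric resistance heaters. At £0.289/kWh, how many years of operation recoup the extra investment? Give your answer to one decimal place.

5.4 years

Resistance: 6700 kWh × £0.289 = £1,936.30/yr
Heat pump: 6700 / 3.8 = 1763 kWh in → × £0.289 = £509.55/yr
Annual savings = £1,426.75
Payback = £7,700 / £1,426.75 = 5.4 years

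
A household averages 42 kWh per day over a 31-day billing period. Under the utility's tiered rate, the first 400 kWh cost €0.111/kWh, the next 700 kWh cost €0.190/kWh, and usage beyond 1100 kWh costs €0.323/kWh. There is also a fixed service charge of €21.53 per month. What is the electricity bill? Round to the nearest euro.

€264

Usage = 42 kWh/day × 31 days = 1302 kWh
First 400 kWh × €0.111 = €44.40
Next 700 kWh × €0.190 = €133.00
Remaining 202 kWh × €0.323 = €65.25
Energy charge = €242.65; + service €21.53 = €264.18 ≈ €264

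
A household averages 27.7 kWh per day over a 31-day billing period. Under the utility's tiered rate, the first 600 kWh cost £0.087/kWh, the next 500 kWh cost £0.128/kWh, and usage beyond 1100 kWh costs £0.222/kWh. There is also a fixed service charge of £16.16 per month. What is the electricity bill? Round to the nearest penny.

£101.47

Usage = 27.7 kWh/day × 31 days = 858.7 kWh
First 600 kWh × £0.087 = £52.20
Next 258.7 kWh × £0.128 = £33.11
Remaining tier: 0 kWh (not reached)
Energy charge = £85.31; + service £16.16 = £101.47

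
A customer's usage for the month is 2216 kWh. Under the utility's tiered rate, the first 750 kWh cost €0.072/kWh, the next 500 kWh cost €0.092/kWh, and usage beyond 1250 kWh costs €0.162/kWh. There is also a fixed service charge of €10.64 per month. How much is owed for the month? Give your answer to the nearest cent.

€267.13

First 750 kWh × €0.072 = €54.00
Next 500 kWh × €0.092 = €46.00
Remaining 966 kWh × €0.162 = €156.49
Energy charge = €256.49; + service €10.64 = €267.13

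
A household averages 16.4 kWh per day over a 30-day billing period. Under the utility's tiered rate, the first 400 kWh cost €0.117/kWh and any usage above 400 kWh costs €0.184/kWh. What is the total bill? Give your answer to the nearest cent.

Usage = 16.4 kWh/day × 30 days = 492 kWh
First 400 kWh × €0.117 = €46.80
Remaining 92 kWh × €0.184 = €16.93
Total = €63.73

€63.73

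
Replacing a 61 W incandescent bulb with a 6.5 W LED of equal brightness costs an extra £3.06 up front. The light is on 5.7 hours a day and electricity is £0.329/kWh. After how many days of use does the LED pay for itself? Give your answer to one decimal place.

Power saved = 61 − 6.5 = 54.5 W
Daily energy saved = 54.5 W × 5.7 h = 310.7 Wh = 0.31065 kWh
Daily savings = 0.31065 × £0.329 = £0.1022
Payback = £3.06 / £0.1022 per day = 29.94 days

29.9 days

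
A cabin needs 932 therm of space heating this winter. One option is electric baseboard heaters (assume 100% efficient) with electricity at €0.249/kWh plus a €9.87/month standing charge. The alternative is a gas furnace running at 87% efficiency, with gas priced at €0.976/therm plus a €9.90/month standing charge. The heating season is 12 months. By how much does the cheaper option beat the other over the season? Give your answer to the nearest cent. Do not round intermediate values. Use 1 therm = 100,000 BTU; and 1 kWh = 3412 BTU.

€5755.61

Heat load = 932 therm × 100,000 = 93,200,000 BTU
Gas: input = 93,200,000 / 0.87 = 107,126,437 BTU = 1,071 therm → 1,071 × €0.976 = €1,045.55; + 12 × €9.90 standing = €1,164.35
Electric: 93,200,000 BTU / 3412 = 27,320 kWh → × €0.249 = €6,801.52; + 12 × €9.87 standing = €6,919.96
Difference = |€1,164.35 − €6,919.96| = €5,755.61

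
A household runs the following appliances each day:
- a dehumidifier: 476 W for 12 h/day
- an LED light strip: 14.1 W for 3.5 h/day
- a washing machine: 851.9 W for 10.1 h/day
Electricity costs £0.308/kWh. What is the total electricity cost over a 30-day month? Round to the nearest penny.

£132.74

dehumidifier: 476 W × 12 h × 30 d = 171,360 Wh = 171.4 kWh
LED light strip: 14.1 W × 3.5 h × 30 d = 1,480 Wh = 1.48 kWh
washing machine: 851.9 W × 10.1 h × 30 d = 258,126 Wh = 258.1 kWh
Total energy = 171.4 + 1.48 + 258.1 = 431 kWh
Cost = 431 kWh × £0.308 = £132.74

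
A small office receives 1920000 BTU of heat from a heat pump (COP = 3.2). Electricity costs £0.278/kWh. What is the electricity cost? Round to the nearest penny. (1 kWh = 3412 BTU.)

£48.89

Heat delivered = 1,920,000 BTU / 3412 = 562.7 kWh
Electrical input = 562.7 kWh / 3.2 = 175.8 kWh
Cost = 175.8 × £0.278/kWh = £48.89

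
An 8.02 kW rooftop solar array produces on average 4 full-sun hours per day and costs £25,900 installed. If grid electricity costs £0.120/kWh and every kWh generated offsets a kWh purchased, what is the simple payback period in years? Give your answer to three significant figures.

18.4 years

Daily generation = 8.02 kW × 4 h = 32.08 kWh
Annual generation = 32.08 × 365 = 11709 kWh
Annual savings = 11709 × £0.120 = £1,405.10
Payback = £25,900 / £1,405.10 = 18.4 years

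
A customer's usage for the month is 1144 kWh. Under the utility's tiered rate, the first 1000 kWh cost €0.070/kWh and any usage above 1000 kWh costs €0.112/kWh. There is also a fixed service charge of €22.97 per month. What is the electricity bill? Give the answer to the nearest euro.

First 1000 kWh × €0.070 = €70.00
Remaining 144 kWh × €0.112 = €16.13
Energy charge = €86.13; + service €22.97 = €109.10 ≈ €109

€109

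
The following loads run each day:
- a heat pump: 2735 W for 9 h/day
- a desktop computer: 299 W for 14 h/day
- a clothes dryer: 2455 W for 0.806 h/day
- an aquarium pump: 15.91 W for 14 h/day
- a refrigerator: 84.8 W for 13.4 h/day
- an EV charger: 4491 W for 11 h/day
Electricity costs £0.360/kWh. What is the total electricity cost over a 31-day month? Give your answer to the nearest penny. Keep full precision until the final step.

£909.98

heat pump: 2735 W × 9 h × 31 d = 763,065 Wh = 763.1 kWh
desktop computer: 299 W × 14 h × 31 d = 129,766 Wh = 129.8 kWh
clothes dryer: 2455 W × 0.806 h × 31 d = 61,341 Wh = 61.34 kWh
aquarium pump: 15.91 W × 14 h × 31 d = 6,905 Wh = 6.905 kWh
refrigerator: 84.8 W × 13.4 h × 31 d = 35,226 Wh = 35.23 kWh
EV charger: 4491 W × 11 h × 31 d = 1,531,431 Wh = 1,531 kWh
Total energy = 763.1 + 129.8 + 61.34 + 6.905 + 35.23 + 1,531 = 2,528 kWh
Cost = 2,528 kWh × £0.360 = £909.98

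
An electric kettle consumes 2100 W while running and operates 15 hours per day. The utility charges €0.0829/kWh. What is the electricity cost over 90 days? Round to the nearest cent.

€235.02

Energy = 2100 W × 15 h/day × 90 days = 2,835,000 Wh = 2,835 kWh
Cost = 2,835 kWh × €0.0829/kWh = €235.02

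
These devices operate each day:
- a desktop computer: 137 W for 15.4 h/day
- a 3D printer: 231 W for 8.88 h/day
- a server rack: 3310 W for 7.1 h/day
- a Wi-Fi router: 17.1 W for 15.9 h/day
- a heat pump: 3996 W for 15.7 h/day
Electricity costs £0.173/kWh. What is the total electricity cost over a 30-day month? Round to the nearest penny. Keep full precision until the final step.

desktop computer: 137 W × 15.4 h × 30 d = 63,294 Wh = 63.29 kWh
3D printer: 231 W × 8.88 h × 30 d = 61,538 Wh = 61.54 kWh
server rack: 3310 W × 7.1 h × 30 d = 705,030 Wh = 705 kWh
Wi-Fi router: 17.1 W × 15.9 h × 30 d = 8,157 Wh = 8.157 kWh
heat pump: 3996 W × 15.7 h × 30 d = 1,882,116 Wh = 1,882 kWh
Total energy = 63.29 + 61.54 + 705 + 8.157 + 1,882 = 2,720 kWh
Cost = 2,720 kWh × £0.173 = £470.58

£470.58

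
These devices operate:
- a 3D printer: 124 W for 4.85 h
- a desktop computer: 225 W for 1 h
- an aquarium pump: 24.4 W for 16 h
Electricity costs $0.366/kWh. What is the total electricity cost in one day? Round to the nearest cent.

3D printer: 124 W × 4.85 h = 601 Wh = 0.6014 kWh
desktop computer: 225 W × 1 h = 225 Wh = 0.225 kWh
aquarium pump: 24.4 W × 16 h = 390 Wh = 0.3904 kWh
Total energy = 0.6014 + 0.225 + 0.3904 = 1.217 kWh
Cost = 1.217 kWh × $0.366 = $0.45

$0.45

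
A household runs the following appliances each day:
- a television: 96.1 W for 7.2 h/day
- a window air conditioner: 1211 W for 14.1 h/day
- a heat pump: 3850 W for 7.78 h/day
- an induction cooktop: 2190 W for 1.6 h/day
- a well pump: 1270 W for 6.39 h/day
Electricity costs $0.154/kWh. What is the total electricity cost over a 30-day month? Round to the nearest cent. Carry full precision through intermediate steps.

television: 96.1 W × 7.2 h × 30 d = 20,758 Wh = 20.76 kWh
window air conditioner: 1211 W × 14.1 h × 30 d = 512,253 Wh = 512.3 kWh
heat pump: 3850 W × 7.78 h × 30 d = 898,590 Wh = 898.6 kWh
induction cooktop: 2190 W × 1.6 h × 30 d = 105,120 Wh = 105.1 kWh
well pump: 1270 W × 6.39 h × 30 d = 243,459 Wh = 243.5 kWh
Total energy = 20.76 + 512.3 + 898.6 + 105.1 + 243.5 = 1,780 kWh
Cost = 1,780 kWh × $0.154 = $274.15

$274.15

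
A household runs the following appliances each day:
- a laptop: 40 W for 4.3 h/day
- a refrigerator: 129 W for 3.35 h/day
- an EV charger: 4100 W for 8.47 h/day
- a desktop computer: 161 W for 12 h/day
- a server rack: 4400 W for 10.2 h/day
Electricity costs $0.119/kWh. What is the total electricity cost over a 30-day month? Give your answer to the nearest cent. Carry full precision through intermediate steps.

$293.25

laptop: 40 W × 4.3 h × 30 d = 5,160 Wh = 5.16 kWh
refrigerator: 129 W × 3.35 h × 30 d = 12,965 Wh = 12.96 kWh
EV charger: 4100 W × 8.47 h × 30 d = 1,041,810 Wh = 1,042 kWh
desktop computer: 161 W × 12 h × 30 d = 57,960 Wh = 57.96 kWh
server rack: 4400 W × 10.2 h × 30 d = 1,346,400 Wh = 1,346 kWh
Total energy = 5.16 + 12.96 + 1,042 + 57.96 + 1,346 = 2,464 kWh
Cost = 2,464 kWh × $0.119 = $293.25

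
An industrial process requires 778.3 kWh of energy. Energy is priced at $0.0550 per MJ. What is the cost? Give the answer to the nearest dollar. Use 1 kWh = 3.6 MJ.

$154

778.3 kWh × (3.6 MJ/kWh) = 2,802 MJ
Cost = 2,802 MJ × $0.0550/MJ = $154.10 ≈ $154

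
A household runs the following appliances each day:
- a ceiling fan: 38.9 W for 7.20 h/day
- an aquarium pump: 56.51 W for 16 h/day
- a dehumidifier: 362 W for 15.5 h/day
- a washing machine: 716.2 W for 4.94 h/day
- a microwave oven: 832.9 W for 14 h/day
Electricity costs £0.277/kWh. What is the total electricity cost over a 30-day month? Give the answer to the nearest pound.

£183

ceiling fan: 38.9 W × 7.20 h × 30 d = 8,402 Wh = 8.402 kWh
aquarium pump: 56.51 W × 16 h × 30 d = 27,125 Wh = 27.12 kWh
dehumidifier: 362 W × 15.5 h × 30 d = 168,330 Wh = 168.3 kWh
washing machine: 716.2 W × 4.94 h × 30 d = 106,141 Wh = 106.1 kWh
microwave oven: 832.9 W × 14 h × 30 d = 349,818 Wh = 349.8 kWh
Total energy = 8.402 + 27.12 + 168.3 + 106.1 + 349.8 = 659.8 kWh
Cost = 659.8 kWh × £0.277 = £182.77 ≈ £183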